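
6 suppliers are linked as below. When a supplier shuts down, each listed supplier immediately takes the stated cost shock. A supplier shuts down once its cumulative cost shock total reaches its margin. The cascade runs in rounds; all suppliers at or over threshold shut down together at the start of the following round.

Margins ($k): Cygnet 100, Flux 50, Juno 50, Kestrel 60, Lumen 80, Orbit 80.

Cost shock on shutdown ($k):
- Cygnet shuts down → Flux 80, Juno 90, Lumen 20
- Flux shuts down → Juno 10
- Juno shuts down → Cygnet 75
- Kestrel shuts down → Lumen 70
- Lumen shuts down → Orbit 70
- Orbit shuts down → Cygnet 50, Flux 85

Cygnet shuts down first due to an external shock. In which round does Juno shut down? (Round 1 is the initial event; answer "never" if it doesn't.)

Round 1 — Cygnet shuts down (initial).
  Flux: +80 → 80 ≥ 50
  Juno: +90 → 90 ≥ 50
  Lumen: +20 → 20 < 80
Round 2 — Flux, Juno shut down.
No further shutdowns.

2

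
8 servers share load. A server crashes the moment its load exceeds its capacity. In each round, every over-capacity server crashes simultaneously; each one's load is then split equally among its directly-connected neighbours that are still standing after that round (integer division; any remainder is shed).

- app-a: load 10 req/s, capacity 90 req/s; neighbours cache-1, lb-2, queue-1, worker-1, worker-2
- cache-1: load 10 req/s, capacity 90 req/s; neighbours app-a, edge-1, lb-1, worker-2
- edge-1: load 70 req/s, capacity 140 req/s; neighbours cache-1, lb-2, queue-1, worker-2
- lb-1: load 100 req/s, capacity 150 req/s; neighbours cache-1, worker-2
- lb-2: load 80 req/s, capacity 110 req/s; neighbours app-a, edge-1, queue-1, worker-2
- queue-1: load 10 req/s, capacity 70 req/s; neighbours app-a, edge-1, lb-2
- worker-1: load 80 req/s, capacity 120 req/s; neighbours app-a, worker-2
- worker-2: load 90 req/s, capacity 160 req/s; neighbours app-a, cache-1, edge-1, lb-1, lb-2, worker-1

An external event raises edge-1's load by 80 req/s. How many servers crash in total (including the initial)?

8

Round 1 — edge-1 at 150 > 140. edge-1 crashes.
  edge-1 sheds 150 req/s to cache-1, lb-2, queue-1, worker-2: 37 each (2 lost).
    cache-1: 10+37 = 47 ≤ 90
    lb-2: 80+37 = 117 > 110
    queue-1: 10+37 = 47 ≤ 70
    worker-2: 90+37 = 127 ≤ 160
Round 2 — lb-2 crashes.
  lb-2 sheds 117 req/s to app-a, queue-1, worker-2: 39 each.
    app-a: 10+39 = 49 ≤ 90
    queue-1: 47+39 = 86 > 70
    worker-2: 127+39 = 166 > 160
Round 3 — queue-1, worker-2 crash.
  queue-1 sheds 86 req/s to app-a: 86 each.
    app-a: 49+86 = 135 > 90
  worker-2 sheds 166 req/s to app-a, cache-1, lb-1, worker-1: 41 each (2 lost).
    app-a: 135+41 = 176 > 90
    cache-1: 47+41 = 88 ≤ 90
    lb-1: 100+41 = 141 ≤ 150
    worker-1: 80+41 = 121 > 120
Round 4 — app-a, worker-1 crash.
  app-a sheds 176 req/s to cache-1: 176 each.
    cache-1: 88+176 = 264 > 90
  worker-1 sheds 121 req/s: no online neighbours, lost.
Round 5 — cache-1 crashes.
  cache-1 sheds 264 req/s to lb-1: 264 each.
    lb-1: 141+264 = 405 > 150
Round 6 — lb-1 crashes.
  lb-1 sheds 405 req/s: no online neighbours, lost.
No further crashes.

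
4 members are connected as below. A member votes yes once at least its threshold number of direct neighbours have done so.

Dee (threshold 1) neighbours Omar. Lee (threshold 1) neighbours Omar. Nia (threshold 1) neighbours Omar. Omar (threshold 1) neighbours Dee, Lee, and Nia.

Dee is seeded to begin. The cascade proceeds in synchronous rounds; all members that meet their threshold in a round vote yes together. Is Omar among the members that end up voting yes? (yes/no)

yes

Round 1 — Dee votes yes (initial).
Round 2 — checking thresholds:
  Omar: 1 of 3 neighbours ≥ 1, votes yes.
Round 3 — checking thresholds:
  Lee: 1 of 1 neighbours ≥ 1, votes yes.
  Nia: 1 of 1 neighbours ≥ 1, votes yes.
Round 4 — no new yes votes; cascade stops.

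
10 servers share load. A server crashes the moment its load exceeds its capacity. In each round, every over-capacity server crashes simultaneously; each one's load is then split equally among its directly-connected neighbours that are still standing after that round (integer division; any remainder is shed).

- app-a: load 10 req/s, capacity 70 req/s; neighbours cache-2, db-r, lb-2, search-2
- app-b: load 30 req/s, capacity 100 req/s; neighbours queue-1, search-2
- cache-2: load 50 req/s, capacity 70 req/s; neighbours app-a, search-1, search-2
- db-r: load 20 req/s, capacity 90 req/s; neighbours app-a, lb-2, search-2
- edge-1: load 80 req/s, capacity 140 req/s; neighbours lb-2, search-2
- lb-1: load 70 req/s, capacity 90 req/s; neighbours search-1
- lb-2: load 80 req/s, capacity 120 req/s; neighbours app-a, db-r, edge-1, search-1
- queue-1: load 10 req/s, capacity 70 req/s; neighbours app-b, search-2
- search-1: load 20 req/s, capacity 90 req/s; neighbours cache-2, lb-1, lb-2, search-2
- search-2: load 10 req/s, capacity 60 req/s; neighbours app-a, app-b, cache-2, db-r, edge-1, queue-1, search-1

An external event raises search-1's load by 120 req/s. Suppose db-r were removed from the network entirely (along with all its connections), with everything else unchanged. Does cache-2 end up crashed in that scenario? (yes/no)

yes

With db-r removed:
Round 1 — search-1 at 140 > 90. search-1 crashes.
  search-1 sheds 140 req/s to cache-2, lb-1, lb-2, search-2: 35 each.
    cache-2: 50+35 = 85 > 70
    lb-1: 70+35 = 105 > 90
    lb-2: 80+35 = 115 ≤ 120
    search-2: 10+35 = 45 ≤ 60
Round 2 — cache-2, lb-1 crash.
  cache-2 sheds 85 req/s to app-a, search-2: 42 each (1 lost).
    app-a: 10+42 = 52 ≤ 70
    search-2: 45+42 = 87 > 60
  lb-1 sheds 105 req/s: no online neighbours, lost.
Round 3 — search-2 crashes.
  search-2 sheds 87 req/s to app-a, app-b, edge-1, queue-1: 21 each (3 lost).
    app-a: 52+21 = 73 > 70
    app-b: 30+21 = 51 ≤ 100
    edge-1: 80+21 = 101 ≤ 140
    queue-1: 10+21 = 31 ≤ 70
Round 4 — app-a crashes.
  app-a sheds 73 req/s to lb-2: 73 each.
    lb-2: 115+73 = 188 > 120
Round 5 — lb-2 crashes.
  lb-2 sheds 188 req/s to edge-1: 188 each.
    edge-1: 101+188 = 289 > 140
Round 6 — edge-1 crashes.
  edge-1 sheds 289 req/s: no online neighbours, lost.
No further crashes.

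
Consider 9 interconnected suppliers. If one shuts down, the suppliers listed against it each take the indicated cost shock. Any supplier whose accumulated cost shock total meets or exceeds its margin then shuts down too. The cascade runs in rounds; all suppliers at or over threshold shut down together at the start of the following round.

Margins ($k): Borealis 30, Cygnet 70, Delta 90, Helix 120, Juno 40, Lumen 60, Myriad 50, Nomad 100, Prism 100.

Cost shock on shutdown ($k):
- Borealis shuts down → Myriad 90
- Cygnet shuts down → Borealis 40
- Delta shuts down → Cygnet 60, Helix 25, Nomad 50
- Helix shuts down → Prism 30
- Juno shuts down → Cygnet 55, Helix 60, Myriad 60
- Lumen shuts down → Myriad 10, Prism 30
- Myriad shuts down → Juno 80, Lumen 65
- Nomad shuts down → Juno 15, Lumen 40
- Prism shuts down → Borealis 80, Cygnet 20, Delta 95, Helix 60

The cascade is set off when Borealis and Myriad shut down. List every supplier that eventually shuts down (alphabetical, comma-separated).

Round 1 — Borealis, Myriad shut down (initial).
  Juno: +80 → 80 ≥ 40
  Lumen: +65 → 65 ≥ 60
Round 2 — Juno, Lumen shut down.
  Cygnet: +55 → 55 < 70
  Helix: +60 → 60 < 120
  Prism: +30 → 30 < 100
No further shutdowns.

Borealis, Juno, Lumen, Myriad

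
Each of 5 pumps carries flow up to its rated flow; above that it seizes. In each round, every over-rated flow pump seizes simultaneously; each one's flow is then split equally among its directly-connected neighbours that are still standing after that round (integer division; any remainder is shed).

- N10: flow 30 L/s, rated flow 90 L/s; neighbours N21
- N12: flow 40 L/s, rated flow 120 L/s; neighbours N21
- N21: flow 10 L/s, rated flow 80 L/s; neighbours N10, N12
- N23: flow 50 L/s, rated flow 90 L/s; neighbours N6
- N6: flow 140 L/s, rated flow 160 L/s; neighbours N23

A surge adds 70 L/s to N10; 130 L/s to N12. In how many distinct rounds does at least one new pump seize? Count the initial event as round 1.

Round 1 — N10 at 100 > 90; N12 at 170 > 120. N10, N12 seize.
  N10 sheds 100 L/s to N21: 100 each.
    N21: 10+100 = 110 > 80
  N12 sheds 170 L/s to N21: 170 each.
    N21: 110+170 = 280 > 80
Round 2 — N21 seizes.
  N21 sheds 280 L/s: no online neighbours, lost.
No further seizures.

2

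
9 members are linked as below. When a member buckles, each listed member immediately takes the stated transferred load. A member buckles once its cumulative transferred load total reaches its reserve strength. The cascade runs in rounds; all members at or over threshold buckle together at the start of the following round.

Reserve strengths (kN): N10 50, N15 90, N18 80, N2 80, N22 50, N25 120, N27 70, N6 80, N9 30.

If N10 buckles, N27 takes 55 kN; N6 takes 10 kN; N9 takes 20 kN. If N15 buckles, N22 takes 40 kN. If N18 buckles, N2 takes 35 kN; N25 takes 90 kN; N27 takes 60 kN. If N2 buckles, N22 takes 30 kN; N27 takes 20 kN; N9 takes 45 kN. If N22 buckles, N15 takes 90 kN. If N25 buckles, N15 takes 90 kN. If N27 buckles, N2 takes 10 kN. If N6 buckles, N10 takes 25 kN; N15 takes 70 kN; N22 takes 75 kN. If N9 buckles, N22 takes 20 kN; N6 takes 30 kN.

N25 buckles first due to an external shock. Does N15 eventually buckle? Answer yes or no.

Round 1 — N25 buckles (initial).
  N15: +90 → 90 ≥ 90
Round 2 — N15 buckles.
  N22: +40 → 40 < 50
No further bucklings.

yes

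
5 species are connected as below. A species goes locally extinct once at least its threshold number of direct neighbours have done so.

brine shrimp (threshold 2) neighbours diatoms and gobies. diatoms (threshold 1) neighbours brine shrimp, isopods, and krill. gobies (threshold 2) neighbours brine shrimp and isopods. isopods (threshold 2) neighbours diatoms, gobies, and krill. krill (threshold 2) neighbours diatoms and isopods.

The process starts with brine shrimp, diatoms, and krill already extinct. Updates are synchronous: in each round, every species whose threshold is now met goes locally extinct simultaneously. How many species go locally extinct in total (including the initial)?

Round 1 — brine shrimp, diatoms, krill go locally extinct (initial).
Round 2 — checking thresholds:
  gobies: 1 of 2 neighbours < 2, not yet.
  isopods: 2 of 3 neighbours ≥ 2, goes locally extinct.
Round 3 — checking thresholds:
  gobies: 2 of 2 neighbours ≥ 2, goes locally extinct.
Round 4 — no new extinctions; cascade stops.

5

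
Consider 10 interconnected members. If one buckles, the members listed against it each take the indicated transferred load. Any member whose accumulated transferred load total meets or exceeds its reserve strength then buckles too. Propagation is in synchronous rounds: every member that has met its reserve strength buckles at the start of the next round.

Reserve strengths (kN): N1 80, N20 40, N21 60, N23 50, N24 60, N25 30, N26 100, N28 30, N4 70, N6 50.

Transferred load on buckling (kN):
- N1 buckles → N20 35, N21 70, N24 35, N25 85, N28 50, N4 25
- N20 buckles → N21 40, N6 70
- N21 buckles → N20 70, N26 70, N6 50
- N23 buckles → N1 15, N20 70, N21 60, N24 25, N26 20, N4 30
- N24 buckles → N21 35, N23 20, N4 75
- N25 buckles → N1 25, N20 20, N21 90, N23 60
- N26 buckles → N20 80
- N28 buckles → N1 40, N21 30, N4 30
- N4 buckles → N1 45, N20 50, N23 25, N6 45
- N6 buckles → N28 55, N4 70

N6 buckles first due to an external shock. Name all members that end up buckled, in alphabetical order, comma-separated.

N1, N20, N21, N23, N24, N25, N28, N4, N6

Round 1 — N6 buckles (initial).
  N28: +55 → 55 ≥ 30
  N4: +70 → 70 ≥ 70
Round 2 — N28, N4 buckle.
  N1: +40+45 → 85 ≥ 80
  N20: +50 → 50 ≥ 40
  N21: +30 → 30 < 60
  N23: +25 → 25 < 50
Round 3 — N1, N20 buckle.
  N21: +70+40 → 140 ≥ 60
  N24: +35 → 35 < 60
  N25: +85 → 85 ≥ 30
Round 4 — N21, N25 buckle.
  N23: +60 → 85 ≥ 50
  N26: +70 → 70 < 100
Round 5 — N23 buckles.
  N24: +25 → 60 ≥ 60
  N26: +20 → 90 < 100
Round 6 — N24 buckles.
No further bucklings.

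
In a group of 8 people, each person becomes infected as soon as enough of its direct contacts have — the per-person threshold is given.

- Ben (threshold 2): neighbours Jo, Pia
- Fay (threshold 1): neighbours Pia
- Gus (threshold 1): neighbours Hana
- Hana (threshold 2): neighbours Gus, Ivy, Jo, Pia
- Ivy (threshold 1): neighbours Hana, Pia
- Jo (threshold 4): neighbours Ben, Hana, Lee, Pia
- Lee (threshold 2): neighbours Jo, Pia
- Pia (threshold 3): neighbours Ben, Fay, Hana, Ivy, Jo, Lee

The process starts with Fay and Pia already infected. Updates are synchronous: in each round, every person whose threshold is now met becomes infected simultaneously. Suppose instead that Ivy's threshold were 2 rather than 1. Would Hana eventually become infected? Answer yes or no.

no

With Ivy's threshold at 2:
Round 1 — Fay, Pia become infected (initial).
Round 2 — no new infections; cascade stops.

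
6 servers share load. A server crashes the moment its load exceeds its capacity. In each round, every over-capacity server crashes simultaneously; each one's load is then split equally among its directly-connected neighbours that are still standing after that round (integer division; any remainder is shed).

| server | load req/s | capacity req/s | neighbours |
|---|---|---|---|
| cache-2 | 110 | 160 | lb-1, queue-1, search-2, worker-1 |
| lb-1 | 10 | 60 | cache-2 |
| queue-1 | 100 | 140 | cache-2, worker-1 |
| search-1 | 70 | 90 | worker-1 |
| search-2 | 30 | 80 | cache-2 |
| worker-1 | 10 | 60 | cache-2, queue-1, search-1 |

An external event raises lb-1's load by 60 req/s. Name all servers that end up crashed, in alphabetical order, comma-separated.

cache-2, lb-1, queue-1, search-1, search-2, worker-1

Round 1 — lb-1 at 70 > 60. lb-1 crashes.
  lb-1 sheds 70 req/s to cache-2: 70 each.
    cache-2: 110+70 = 180 > 160
Round 2 — cache-2 crashes.
  cache-2 sheds 180 req/s to queue-1, search-2, worker-1: 60 each.
    queue-1: 100+60 = 160 > 140
    search-2: 30+60 = 90 > 80
    worker-1: 10+60 = 70 > 60
Round 3 — queue-1, search-2, worker-1 crash.
  queue-1 sheds 160 req/s: no online neighbours, lost.
  search-2 sheds 90 req/s: no online neighbours, lost.
  worker-1 sheds 70 req/s to search-1: 70 each.
    search-1: 70+70 = 140 > 90
Round 4 — search-1 crashes.
  search-1 sheds 140 req/s: no online neighbours, lost.
No further crashes.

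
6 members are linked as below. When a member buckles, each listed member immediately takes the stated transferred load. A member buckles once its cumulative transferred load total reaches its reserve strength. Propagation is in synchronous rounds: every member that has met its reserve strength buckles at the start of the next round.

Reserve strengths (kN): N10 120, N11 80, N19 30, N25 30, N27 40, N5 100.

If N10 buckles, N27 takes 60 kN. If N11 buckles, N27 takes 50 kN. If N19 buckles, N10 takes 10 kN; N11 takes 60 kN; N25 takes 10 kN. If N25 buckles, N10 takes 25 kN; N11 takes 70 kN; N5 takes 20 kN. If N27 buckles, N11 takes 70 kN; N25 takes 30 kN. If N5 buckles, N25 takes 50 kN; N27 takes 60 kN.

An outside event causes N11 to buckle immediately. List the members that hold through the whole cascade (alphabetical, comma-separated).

Round 1 — N11 buckles (initial).
  N27: +50 → 50 ≥ 40
Round 2 — N27 buckles.
  N25: +30 → 30 ≥ 30
Round 3 — N25 buckles.
  N10: +25 → 25 < 120
  N5: +20 → 20 < 100
No further bucklings.

N10, N19, N5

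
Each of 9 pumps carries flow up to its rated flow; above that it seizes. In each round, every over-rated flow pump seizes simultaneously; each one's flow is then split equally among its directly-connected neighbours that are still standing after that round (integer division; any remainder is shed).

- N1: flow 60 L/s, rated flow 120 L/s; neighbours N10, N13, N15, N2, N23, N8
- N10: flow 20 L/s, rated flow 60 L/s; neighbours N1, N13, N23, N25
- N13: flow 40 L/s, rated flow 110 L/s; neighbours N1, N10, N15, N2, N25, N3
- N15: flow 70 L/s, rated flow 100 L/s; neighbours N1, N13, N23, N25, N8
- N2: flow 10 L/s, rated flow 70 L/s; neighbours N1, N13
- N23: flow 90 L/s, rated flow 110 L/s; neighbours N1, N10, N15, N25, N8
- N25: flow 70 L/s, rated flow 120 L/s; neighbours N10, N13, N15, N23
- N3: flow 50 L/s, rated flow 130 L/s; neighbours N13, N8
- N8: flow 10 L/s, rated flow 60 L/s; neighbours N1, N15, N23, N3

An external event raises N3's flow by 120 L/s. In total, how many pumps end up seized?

Round 1 — N3 at 170 > 130. N3 seizes.
  N3 sheds 170 L/s to N13, N8: 85 each.
    N13: 40+85 = 125 > 110
    N8: 10+85 = 95 > 60
Round 2 — N13, N8 seize.
  N13 sheds 125 L/s to N1, N10, N15, N2, N25: 25 each.
    N1: 60+25 = 85 ≤ 120
    N10: 20+25 = 45 ≤ 60
    N15: 70+25 = 95 ≤ 100
    N2: 10+25 = 35 ≤ 70
    N25: 70+25 = 95 ≤ 120
  N8 sheds 95 L/s to N1, N15, N23: 31 each (2 lost).
    N1: 85+31 = 116 ≤ 120
    N15: 95+31 = 126 > 100
    N23: 90+31 = 121 > 110
Round 3 — N15, N23 seize.
  N15 sheds 126 L/s to N1, N25: 63 each.
    N1: 116+63 = 179 > 120
    N25: 95+63 = 158 > 120
  N23 sheds 121 L/s to N1, N10, N25: 40 each (1 lost).
    N1: 179+40 = 219 > 120
    N10: 45+40 = 85 > 60
    N25: 158+40 = 198 > 120
Round 4 — N1, N10, N25 seize.
  N1 sheds 219 L/s to N2: 219 each.
    N2: 35+219 = 254 > 70
  N10 sheds 85 L/s: no online neighbours, lost.
  N25 sheds 198 L/s: no online neighbours, lost.
Round 5 — N2 seizes.
  N2 sheds 254 L/s: no online neighbours, lost.
No further seizures.

9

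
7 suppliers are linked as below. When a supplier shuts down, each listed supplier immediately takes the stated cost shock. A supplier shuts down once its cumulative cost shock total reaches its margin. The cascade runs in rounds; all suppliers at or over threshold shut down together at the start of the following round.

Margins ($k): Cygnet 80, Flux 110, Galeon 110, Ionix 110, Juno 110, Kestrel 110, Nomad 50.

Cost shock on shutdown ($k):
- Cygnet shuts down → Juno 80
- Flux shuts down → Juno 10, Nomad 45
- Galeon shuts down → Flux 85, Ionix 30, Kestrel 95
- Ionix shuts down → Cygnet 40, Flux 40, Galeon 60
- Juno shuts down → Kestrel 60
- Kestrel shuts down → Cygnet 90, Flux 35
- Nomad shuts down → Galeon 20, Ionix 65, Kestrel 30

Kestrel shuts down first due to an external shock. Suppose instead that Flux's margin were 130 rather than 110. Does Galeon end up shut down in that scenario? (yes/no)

no

With Flux's margin at 130:
Round 1 — Kestrel shuts down (initial).
  Cygnet: +90 → 90 ≥ 80
  Flux: +35 → 35 < 130
Round 2 — Cygnet shuts down.
  Juno: +80 → 80 < 110
No further shutdowns.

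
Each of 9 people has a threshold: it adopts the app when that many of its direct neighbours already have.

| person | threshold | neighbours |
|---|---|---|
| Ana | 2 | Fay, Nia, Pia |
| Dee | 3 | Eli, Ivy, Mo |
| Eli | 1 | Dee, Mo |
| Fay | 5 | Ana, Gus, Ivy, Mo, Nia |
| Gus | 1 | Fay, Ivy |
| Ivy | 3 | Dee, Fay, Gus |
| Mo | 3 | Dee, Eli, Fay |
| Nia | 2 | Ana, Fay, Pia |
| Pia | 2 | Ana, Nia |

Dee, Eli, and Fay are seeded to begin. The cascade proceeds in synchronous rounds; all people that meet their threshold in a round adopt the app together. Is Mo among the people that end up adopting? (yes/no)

Round 1 — Dee, Eli, Fay adopt the app (initial).
Round 2 — checking thresholds:
  Ana: 1 of 3 neighbours < 2, not yet.
  Gus: 1 of 2 neighbours ≥ 1, adopts the app.
  Ivy: 2 of 3 neighbours < 3, not yet.
  Mo: 3 of 3 neighbours ≥ 3, adopts the app.
  Nia: 1 of 3 neighbours < 2, not yet.
Round 3 — checking thresholds:
  Ana: 1 of 3 neighbours < 2, not yet.
  Ivy: 3 of 3 neighbours ≥ 3, adopts the app.
  Nia: 1 of 3 neighbours < 2, not yet.
Round 4 — no new adoptions; cascade stops.

yes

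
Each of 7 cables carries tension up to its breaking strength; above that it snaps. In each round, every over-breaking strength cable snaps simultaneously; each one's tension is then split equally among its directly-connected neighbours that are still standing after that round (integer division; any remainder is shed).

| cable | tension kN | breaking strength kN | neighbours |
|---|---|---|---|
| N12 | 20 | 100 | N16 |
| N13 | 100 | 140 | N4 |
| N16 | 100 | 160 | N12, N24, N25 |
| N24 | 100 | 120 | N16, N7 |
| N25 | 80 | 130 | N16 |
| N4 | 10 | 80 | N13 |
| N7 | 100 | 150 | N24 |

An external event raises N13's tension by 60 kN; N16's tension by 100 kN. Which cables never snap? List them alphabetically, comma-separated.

Round 1 — N13 at 160 > 140; N16 at 200 > 160. N13, N16 snap.
  N13 sheds 160 kN to N4: 160 each.
    N4: 10+160 = 170 > 80
  N16 sheds 200 kN to N12, N24, N25: 66 each (2 lost).
    N12: 20+66 = 86 ≤ 100
    N24: 100+66 = 166 > 120
    N25: 80+66 = 146 > 130
Round 2 — N24, N25, N4 snap.
  N24 sheds 166 kN to N7: 166 each.
    N7: 100+166 = 266 > 150
  N25 sheds 146 kN: no online neighbours, lost.
  N4 sheds 170 kN: no online neighbours, lost.
Round 3 — N7 snaps.
  N7 sheds 266 kN: no online neighbours, lost.
No further breaks.

N12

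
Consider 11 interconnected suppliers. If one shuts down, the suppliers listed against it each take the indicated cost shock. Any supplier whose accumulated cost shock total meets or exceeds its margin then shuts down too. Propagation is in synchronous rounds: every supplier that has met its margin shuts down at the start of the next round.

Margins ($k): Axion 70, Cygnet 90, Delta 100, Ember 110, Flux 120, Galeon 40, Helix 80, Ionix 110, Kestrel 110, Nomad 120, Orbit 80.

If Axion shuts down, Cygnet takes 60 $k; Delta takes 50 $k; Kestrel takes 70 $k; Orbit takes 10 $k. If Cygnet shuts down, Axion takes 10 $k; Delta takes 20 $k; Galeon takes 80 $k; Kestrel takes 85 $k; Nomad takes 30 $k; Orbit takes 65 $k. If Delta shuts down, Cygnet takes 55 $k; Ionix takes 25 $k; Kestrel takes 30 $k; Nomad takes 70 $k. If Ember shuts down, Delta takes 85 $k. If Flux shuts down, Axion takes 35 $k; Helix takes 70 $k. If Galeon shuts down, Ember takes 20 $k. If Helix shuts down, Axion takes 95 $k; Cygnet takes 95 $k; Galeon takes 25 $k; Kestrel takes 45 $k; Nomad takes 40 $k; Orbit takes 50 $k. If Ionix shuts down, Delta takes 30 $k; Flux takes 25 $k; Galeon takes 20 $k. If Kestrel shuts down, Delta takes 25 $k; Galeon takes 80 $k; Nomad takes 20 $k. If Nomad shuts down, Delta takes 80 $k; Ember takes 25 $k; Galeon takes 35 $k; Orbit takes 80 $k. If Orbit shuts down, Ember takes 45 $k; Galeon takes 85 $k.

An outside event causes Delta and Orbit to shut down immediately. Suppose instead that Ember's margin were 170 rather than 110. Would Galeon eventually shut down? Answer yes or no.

yes

With Ember's margin at 170:
Round 1 — Delta, Orbit shut down (initial).
  Cygnet: +55 → 55 < 90
  Ember: +45 → 45 < 170
  Galeon: +85 → 85 ≥ 40
  Ionix: +25 → 25 < 110
  Kestrel: +30 → 30 < 110
  Nomad: +70 → 70 < 120
Round 2 — Galeon shuts down.
  Ember: +20 → 65 < 170
No further shutdowns.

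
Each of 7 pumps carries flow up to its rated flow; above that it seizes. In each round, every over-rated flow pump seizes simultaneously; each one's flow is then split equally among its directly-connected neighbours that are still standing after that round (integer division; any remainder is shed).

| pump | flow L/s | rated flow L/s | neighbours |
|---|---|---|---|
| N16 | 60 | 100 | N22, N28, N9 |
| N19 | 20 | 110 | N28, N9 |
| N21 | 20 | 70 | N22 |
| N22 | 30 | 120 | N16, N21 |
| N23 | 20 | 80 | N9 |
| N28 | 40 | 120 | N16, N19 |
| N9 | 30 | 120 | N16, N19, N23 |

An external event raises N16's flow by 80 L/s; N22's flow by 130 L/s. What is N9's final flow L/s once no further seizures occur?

100

Round 1 — N16 at 140 > 100; N22 at 160 > 120. N16, N22 seize.
  N16 sheds 140 L/s to N28, N9: 70 each.
    N28: 40+70 = 110 ≤ 120
    N9: 30+70 = 100 ≤ 120
  N22 sheds 160 L/s to N21: 160 each.
    N21: 20+160 = 180 > 70
Round 2 — N21 seizes.
  N21 sheds 180 L/s: no online neighbours, lost.
No further seizures.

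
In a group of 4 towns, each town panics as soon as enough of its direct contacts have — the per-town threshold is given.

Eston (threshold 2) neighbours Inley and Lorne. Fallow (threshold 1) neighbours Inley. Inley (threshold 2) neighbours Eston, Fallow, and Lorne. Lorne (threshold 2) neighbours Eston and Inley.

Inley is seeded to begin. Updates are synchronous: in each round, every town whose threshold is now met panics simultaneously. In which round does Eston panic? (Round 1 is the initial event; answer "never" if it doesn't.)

Round 1 — Inley panics (initial).
Round 2 — checking thresholds:
  Eston: 1 of 2 neighbours < 2, below threshold.
  Fallow: 1 of 1 neighbours ≥ 1, panics.
  Lorne: 1 of 2 neighbours < 2, below threshold.
Round 3 — no new panics; cascade stops.

never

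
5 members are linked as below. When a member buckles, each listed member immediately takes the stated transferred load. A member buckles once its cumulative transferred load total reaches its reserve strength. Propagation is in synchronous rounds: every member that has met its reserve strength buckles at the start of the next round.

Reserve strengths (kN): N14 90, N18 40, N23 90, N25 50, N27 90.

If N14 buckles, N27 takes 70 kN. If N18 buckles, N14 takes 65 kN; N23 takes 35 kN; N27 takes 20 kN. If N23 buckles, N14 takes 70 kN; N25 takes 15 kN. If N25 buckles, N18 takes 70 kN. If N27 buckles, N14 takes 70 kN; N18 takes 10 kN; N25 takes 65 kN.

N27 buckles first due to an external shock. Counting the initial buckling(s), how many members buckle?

Round 1 — N27 buckles (initial).
  N14: +70 → 70 < 90
  N18: +10 → 10 < 40
  N25: +65 → 65 ≥ 50
Round 2 — N25 buckles.
  N18: +70 → 80 ≥ 40
Round 3 — N18 buckles.
  N14: +65 → 135 ≥ 90
  N23: +35 → 35 < 90
Round 4 — N14 buckles.
No further bucklings.

4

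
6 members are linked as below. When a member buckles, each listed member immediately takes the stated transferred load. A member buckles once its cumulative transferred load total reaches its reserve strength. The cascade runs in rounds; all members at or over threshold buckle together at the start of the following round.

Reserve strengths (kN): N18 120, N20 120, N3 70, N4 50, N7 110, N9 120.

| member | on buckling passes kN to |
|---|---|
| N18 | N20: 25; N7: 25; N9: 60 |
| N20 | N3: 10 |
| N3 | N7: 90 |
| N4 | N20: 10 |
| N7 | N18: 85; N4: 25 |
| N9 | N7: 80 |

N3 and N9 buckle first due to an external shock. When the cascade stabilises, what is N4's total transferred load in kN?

25

Round 1 — N3, N9 buckle (initial).
  N7: +90+80 → 170 ≥ 110
Round 2 — N7 buckles.
  N18: +85 → 85 < 120
  N4: +25 → 25 < 50
No further bucklings.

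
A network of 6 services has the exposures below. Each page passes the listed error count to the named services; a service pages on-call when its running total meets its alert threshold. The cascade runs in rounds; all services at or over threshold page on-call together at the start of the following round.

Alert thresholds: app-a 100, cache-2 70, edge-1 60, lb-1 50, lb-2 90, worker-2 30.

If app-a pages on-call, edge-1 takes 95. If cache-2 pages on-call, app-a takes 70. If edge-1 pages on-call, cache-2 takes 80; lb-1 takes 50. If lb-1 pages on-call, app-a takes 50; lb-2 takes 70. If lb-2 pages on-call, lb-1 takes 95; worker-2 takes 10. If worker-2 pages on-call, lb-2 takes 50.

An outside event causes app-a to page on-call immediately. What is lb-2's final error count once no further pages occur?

70

Round 1 — app-a pages on-call (initial).
  edge-1: +95 → 95 ≥ 60
Round 2 — edge-1 pages on-call.
  cache-2: +80 → 80 ≥ 70
  lb-1: +50 → 50 ≥ 50
Round 3 — cache-2, lb-1 page on-call.
  lb-2: +70 → 70 < 90
No further pages.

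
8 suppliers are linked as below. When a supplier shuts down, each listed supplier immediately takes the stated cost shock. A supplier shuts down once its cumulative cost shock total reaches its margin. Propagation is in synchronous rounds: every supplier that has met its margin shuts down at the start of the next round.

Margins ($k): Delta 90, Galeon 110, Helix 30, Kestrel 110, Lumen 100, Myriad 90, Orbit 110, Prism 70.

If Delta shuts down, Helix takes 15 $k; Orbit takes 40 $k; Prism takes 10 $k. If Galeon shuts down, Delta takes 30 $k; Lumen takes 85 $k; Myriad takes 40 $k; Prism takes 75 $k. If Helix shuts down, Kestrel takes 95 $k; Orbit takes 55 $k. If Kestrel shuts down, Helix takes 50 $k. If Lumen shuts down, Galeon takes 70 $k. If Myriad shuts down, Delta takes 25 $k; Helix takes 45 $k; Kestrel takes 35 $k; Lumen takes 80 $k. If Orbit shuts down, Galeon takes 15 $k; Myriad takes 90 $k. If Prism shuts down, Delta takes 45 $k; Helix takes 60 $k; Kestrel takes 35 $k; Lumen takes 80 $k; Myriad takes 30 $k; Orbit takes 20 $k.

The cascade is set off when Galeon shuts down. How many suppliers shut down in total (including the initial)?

Round 1 — Galeon shuts down (initial).
  Delta: +30 → 30 < 90
  Lumen: +85 → 85 < 100
  Myriad: +40 → 40 < 90
  Prism: +75 → 75 ≥ 70
Round 2 — Prism shuts down.
  Delta: +45 → 75 < 90
  Helix: +60 → 60 ≥ 30
  Kestrel: +35 → 35 < 110
  Lumen: +80 → 165 ≥ 100
  Myriad: +30 → 70 < 90
  Orbit: +20 → 20 < 110
Round 3 — Helix, Lumen shut down.
  Kestrel: +95 → 130 ≥ 110
  Orbit: +55 → 75 < 110
Round 4 — Kestrel shuts down.
No further shutdowns.

5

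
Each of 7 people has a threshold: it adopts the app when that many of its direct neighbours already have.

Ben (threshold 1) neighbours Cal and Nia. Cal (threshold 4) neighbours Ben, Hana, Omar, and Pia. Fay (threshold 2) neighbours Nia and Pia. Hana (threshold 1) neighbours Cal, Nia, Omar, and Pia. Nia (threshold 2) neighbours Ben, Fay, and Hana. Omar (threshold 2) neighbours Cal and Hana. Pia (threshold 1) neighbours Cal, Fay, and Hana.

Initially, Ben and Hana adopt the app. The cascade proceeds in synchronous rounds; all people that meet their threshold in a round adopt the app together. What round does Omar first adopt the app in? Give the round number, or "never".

never

Round 1 — Ben, Hana adopt the app (initial).
Round 2 — checking thresholds:
  Cal: 2 of 4 neighbours < 4, not yet.
  Nia: 2 of 3 neighbours ≥ 2, adopts the app.
  Omar: 1 of 2 neighbours < 2, not yet.
  Pia: 1 of 3 neighbours ≥ 1, adopts the app.
Round 3 — checking thresholds:
  Cal: 3 of 4 neighbours < 4, not yet.
  Fay: 2 of 2 neighbours ≥ 2, adopts the app.
  Omar: 1 of 2 neighbours < 2, not yet.
Round 4 — no new adoptions; cascade stops.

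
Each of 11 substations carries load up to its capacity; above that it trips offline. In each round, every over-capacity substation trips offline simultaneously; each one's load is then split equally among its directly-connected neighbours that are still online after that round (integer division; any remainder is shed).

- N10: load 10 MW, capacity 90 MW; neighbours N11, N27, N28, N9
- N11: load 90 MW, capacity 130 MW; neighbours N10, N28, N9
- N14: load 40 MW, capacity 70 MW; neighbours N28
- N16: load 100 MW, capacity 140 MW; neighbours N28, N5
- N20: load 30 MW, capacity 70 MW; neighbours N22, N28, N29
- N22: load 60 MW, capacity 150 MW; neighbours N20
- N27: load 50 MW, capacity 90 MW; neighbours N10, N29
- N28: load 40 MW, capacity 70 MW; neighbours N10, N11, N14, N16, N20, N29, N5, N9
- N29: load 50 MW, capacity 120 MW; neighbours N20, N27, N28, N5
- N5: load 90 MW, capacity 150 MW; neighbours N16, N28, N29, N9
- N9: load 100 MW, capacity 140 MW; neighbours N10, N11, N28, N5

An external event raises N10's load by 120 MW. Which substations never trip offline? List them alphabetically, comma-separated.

Round 1 — N10 at 130 > 90. N10 trips offline.
  N10 sheds 130 MW to N11, N27, N28, N9: 32 each (2 lost).
    N11: 90+32 = 122 ≤ 130
    N27: 50+32 = 82 ≤ 90
    N28: 40+32 = 72 > 70
    N9: 100+32 = 132 ≤ 140
Round 2 — N28 trips offline.
  N28 sheds 72 MW to N11, N14, N16, N20, N29, N5, N9: 10 each (2 lost).
    N11: 122+10 = 132 > 130
    N14: 40+10 = 50 ≤ 70
    N16: 100+10 = 110 ≤ 140
    N20: 30+10 = 40 ≤ 70
    N29: 50+10 = 60 ≤ 120
    N5: 90+10 = 100 ≤ 150
    N9: 132+10 = 142 > 140
Round 3 — N11, N9 trip offline.
  N11 sheds 132 MW: no online neighbours, lost.
  N9 sheds 142 MW to N5: 142 each.
    N5: 100+142 = 242 > 150
Round 4 — N5 trips offline.
  N5 sheds 242 MW to N16, N29: 121 each.
    N16: 110+121 = 231 > 140
    N29: 60+121 = 181 > 120
Round 5 — N16, N29 trip offline.
  N16 sheds 231 MW: no online neighbours, lost.
  N29 sheds 181 MW to N20, N27: 90 each (1 lost).
    N20: 40+90 = 130 > 70
    N27: 82+90 = 172 > 90
Round 6 — N20, N27 trip offline.
  N20 sheds 130 MW to N22: 130 each.
    N22: 60+130 = 190 > 150
  N27 sheds 172 MW: no online neighbours, lost.
Round 7 — N22 trips offline.
  N22 sheds 190 MW: no online neighbours, lost.
No further trips.

N14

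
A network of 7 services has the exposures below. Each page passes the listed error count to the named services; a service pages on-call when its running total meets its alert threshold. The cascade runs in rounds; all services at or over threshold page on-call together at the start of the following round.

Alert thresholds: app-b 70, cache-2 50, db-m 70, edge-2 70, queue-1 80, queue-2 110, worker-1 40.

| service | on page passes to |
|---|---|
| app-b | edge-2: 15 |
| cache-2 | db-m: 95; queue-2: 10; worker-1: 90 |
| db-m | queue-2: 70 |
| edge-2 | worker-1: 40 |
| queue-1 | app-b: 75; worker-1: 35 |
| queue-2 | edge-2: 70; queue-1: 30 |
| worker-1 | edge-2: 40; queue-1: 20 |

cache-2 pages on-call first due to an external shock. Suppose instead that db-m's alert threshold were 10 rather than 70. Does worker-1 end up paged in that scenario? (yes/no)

With db-m's alert threshold at 10:
Round 1 — cache-2 pages on-call (initial).
  db-m: +95 → 95 ≥ 10
  queue-2: +10 → 10 < 110
  worker-1: +90 → 90 ≥ 40
Round 2 — db-m, worker-1 page on-call.
  edge-2: +40 → 40 < 70
  queue-1: +20 → 20 < 80
  queue-2: +70 → 80 < 110
No further pages.

yes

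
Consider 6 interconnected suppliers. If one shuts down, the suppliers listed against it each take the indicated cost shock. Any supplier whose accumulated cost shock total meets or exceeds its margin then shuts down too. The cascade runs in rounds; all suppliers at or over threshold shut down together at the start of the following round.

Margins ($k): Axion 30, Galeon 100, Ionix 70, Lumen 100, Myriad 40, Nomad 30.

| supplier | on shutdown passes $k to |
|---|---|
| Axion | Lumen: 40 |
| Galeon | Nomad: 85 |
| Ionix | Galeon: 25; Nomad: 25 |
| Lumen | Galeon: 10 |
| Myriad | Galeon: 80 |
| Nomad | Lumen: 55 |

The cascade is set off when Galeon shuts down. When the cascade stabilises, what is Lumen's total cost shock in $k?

55

Round 1 — Galeon shuts down (initial).
  Nomad: +85 → 85 ≥ 30
Round 2 — Nomad shuts down.
  Lumen: +55 → 55 < 100
No further shutdowns.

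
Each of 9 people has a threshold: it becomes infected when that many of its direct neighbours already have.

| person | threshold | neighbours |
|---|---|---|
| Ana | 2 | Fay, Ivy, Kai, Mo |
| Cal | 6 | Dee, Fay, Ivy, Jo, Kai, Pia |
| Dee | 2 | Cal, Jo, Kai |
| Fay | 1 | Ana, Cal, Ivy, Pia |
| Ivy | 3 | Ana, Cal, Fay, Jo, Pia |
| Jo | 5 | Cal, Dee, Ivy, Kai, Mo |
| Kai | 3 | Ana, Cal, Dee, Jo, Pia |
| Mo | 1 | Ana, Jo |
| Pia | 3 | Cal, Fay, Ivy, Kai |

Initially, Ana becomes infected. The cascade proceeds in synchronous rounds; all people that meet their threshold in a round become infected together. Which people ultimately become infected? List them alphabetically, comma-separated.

Round 1 — Ana becomes infected (initial).
Round 2 — checking thresholds:
  Fay: 1 of 4 neighbours ≥ 1, becomes infected.
  Ivy: 1 of 5 neighbours < 3, below threshold.
  Kai: 1 of 5 neighbours < 3, below threshold.
  Mo: 1 of 2 neighbours ≥ 1, becomes infected.
Round 3 — no new infections; cascade stops.

Ana, Fay, Mo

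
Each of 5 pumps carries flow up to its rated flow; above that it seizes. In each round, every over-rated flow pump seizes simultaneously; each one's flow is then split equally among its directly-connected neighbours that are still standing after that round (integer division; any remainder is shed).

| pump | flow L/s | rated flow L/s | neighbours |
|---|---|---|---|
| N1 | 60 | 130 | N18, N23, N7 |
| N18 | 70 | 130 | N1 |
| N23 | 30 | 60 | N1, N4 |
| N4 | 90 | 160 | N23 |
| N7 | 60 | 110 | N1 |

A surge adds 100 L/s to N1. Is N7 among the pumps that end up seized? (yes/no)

Round 1 — N1 at 160 > 130. N1 seizes.
  N1 sheds 160 L/s to N18, N23, N7: 53 each (1 lost).
    N18: 70+53 = 123 ≤ 130
    N23: 30+53 = 83 > 60
    N7: 60+53 = 113 > 110
Round 2 — N23, N7 seize.
  N23 sheds 83 L/s to N4: 83 each.
    N4: 90+83 = 173 > 160
  N7 sheds 113 L/s: no online neighbours, lost.
Round 3 — N4 seizes.
  N4 sheds 173 L/s: no online neighbours, lost.
No further seizures.

yes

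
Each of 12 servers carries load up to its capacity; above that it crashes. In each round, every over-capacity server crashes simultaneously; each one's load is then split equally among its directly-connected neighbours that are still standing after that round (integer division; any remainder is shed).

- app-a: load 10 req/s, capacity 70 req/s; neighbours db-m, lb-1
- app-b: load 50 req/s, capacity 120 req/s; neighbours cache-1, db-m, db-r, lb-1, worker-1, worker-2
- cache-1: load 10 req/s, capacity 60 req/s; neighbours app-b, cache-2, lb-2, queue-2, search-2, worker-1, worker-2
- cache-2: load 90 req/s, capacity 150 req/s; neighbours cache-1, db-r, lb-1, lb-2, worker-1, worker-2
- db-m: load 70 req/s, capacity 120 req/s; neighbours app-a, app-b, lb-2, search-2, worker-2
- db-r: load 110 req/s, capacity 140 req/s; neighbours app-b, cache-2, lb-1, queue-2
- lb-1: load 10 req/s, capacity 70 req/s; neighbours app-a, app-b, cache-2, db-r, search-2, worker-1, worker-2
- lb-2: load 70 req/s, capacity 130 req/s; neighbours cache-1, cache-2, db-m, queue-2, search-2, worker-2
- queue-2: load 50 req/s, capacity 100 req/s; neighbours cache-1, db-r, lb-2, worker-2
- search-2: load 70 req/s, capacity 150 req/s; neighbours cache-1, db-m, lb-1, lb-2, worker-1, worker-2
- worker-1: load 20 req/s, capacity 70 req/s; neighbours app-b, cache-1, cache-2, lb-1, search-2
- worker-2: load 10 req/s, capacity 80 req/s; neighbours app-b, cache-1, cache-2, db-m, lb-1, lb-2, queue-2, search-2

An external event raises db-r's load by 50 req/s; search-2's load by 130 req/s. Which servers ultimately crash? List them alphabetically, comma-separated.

Round 1 — db-r at 160 > 140; search-2 at 200 > 150. db-r, search-2 crash.
  db-r sheds 160 req/s to app-b, cache-2, lb-1, queue-2: 40 each.
    app-b: 50+40 = 90 ≤ 120
    cache-2: 90+40 = 130 ≤ 150
    lb-1: 10+40 = 50 ≤ 70
    queue-2: 50+40 = 90 ≤ 100
  search-2 sheds 200 req/s to cache-1, db-m, lb-1, lb-2, worker-1, worker-2: 33 each (2 lost).
    cache-1: 10+33 = 43 ≤ 60
    db-m: 70+33 = 103 ≤ 120
    lb-1: 50+33 = 83 > 70
    lb-2: 70+33 = 103 ≤ 130
    worker-1: 20+33 = 53 ≤ 70
    worker-2: 10+33 = 43 ≤ 80
Round 2 — lb-1 crashes.
  lb-1 sheds 83 req/s to app-a, app-b, cache-2, worker-1, worker-2: 16 each (3 lost).
    app-a: 10+16 = 26 ≤ 70
    app-b: 90+16 = 106 ≤ 120
    cache-2: 130+16 = 146 ≤ 150
    worker-1: 53+16 = 69 ≤ 70
    worker-2: 43+16 = 59 ≤ 80
No further crashes.

db-r, lb-1, search-2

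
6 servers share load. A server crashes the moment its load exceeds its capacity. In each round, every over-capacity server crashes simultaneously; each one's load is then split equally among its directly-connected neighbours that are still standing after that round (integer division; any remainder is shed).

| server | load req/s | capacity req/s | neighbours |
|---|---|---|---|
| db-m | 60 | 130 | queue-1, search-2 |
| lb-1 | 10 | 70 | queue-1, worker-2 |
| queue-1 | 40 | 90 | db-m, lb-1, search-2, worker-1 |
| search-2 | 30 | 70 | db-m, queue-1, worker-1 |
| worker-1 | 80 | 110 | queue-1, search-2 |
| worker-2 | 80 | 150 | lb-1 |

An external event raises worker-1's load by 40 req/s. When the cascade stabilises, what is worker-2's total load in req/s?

80

Round 1 — worker-1 at 120 > 110. worker-1 crashes.
  worker-1 sheds 120 req/s to queue-1, search-2: 60 each.
    queue-1: 40+60 = 100 > 90
    search-2: 30+60 = 90 > 70
Round 2 — queue-1, search-2 crash.
  queue-1 sheds 100 req/s to db-m, lb-1: 50 each.
    db-m: 60+50 = 110 ≤ 130
    lb-1: 10+50 = 60 ≤ 70
  search-2 sheds 90 req/s to db-m: 90 each.
    db-m: 110+90 = 200 > 130
Round 3 — db-m crashes.
  db-m sheds 200 req/s: no online neighbours, lost.
No further crashes.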